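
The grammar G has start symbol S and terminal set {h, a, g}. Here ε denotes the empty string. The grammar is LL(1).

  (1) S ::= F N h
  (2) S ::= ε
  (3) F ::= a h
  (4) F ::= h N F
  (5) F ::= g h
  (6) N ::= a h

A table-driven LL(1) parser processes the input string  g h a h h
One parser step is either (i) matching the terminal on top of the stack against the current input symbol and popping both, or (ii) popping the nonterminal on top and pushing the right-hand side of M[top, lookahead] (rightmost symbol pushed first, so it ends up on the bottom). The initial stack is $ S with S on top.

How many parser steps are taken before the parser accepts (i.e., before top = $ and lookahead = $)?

step 1: stack=$ S  input=g h a h h $  — expand S ::= F N h
step 2: stack=$ h N F  input=g h a h h $  — expand F ::= g h
step 3: stack=$ h N h g  input=g h a h h $  — match g
step 4: stack=$ h N h  input=h a h h $  — match h
step 5: stack=$ h N  input=a h h $  — expand N ::= a h
step 6: stack=$ h h a  input=a h h $  — match a
step 7: stack=$ h h  input=h h $  — match h
step 8: stack=$ h  input=h $  — match h
Accept reached after 8 steps.

8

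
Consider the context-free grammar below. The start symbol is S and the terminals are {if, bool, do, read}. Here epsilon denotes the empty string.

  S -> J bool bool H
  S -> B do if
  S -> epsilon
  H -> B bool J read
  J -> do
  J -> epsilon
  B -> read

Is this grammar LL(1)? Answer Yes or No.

FIRST(S) = {epsilon, bool, do, read}
FIRST(H) = {read}
FIRST(J) = {epsilon, do}
FIRST(B) = {read}
FOLLOW(S) = {$}
FOLLOW(H) = {$}
FOLLOW(J) = {bool, read}
FOLLOW(B) = {bool, do}
Each cell of M receives at most one production.

Yes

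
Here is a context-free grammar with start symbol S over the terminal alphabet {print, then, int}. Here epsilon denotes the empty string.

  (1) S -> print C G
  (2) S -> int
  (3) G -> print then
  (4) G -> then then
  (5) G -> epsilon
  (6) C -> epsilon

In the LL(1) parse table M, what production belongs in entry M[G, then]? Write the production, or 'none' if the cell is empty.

FIRST(S): from S->print C G we get {print}; from S->int we get {int}. So FIRST(S) = {int, print}.
FIRST(G): from G->print then we get {print}; from G->then then we get {then}; from G->epsilon we get {epsilon}. So FIRST(G) = {epsilon, print, then}.
FIRST(C): from C->epsilon we get {epsilon}. So FIRST(C) = {epsilon}.
FOLLOW(S) includes $ since S is the start symbol.
FOLLOW(S): S appears on no right-hand side. Thus FOLLOW(S) = {$}.
FOLLOW(G): in S->print C G, the suffix after G is empty, so FOLLOW(G) ⊇ FOLLOW(S) = {$}. Thus FOLLOW(G) = {$}.
For G -> print then: FIRST(print then) = {print}, so it goes in M[G, t] for t ∈ {print}.
For G -> then then: FIRST(then then) = {then}, so it goes in M[G, t] for t ∈ {then}.
For G -> epsilon: FIRST(epsilon) = {epsilon}, so it goes in M[G, t] for t ∈ {}; since epsilon ∈ FIRST, also for every t ∈ FOLLOW(G) = {$}.

G -> then then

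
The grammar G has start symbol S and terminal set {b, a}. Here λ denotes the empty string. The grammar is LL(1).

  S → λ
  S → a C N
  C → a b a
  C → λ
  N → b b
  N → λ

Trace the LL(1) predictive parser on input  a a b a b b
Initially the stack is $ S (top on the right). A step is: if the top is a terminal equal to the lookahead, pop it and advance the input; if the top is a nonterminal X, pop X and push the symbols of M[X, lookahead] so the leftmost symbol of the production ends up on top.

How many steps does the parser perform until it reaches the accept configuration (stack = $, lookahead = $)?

step 1: stack=$ S  input=a a b a b b $  — expand S → a C N
step 2: stack=$ N C a  input=a a b a b b $  — match a
step 3: stack=$ N C  input=a b a b b $  — expand C → a b a
step 4: stack=$ N a b a  input=a b a b b $  — match a
step 5: stack=$ N a b  input=b a b b $  — match b
step 6: stack=$ N a  input=a b b $  — match a
step 7: stack=$ N  input=b b $  — expand N → b b
step 8: stack=$ b b  input=b b $  — match b
step 9: stack=$ b  input=b $  — match b
Accept reached after 9 steps.

9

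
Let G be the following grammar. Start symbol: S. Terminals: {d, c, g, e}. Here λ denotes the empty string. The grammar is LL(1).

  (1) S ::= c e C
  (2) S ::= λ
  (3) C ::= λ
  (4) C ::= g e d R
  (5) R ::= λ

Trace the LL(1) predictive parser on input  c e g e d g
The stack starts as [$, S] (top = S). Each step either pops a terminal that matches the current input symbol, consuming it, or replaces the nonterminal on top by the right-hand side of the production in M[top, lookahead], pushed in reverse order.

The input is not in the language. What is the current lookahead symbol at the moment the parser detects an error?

     Stack      Input          Action
  1  $ S        c e g e d g $  expand S ::= c e C
  2  $ C e c    c e g e d g $  match c
  3  $ C e      e g e d g $    match e
  4  $ C        g e d g $      expand C ::= g e d R
  5  $ R d e g  g e d g $      match g
  6  $ R d e    e d g $        match e
  7  $ R d      d g $          match d
  8  $ R        g $            error: M[R, g] is empty

g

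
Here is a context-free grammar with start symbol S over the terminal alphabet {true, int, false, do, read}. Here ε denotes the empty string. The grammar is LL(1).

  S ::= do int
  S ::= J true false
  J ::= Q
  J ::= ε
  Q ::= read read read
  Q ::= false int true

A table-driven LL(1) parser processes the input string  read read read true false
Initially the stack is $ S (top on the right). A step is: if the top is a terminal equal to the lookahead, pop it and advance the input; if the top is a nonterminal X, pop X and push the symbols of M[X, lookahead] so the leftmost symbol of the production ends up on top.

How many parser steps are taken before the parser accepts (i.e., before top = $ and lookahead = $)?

8

     Stack                        Input                        Action
  1  $ S                          read read read true false $  expand S ::= J true false
  2  $ false true J               read read read true false $  expand J ::= Q
  3  $ false true Q               read read read true false $  expand Q ::= read read read
  4  $ false true read read read  read read read true false $  match read
  5  $ false true read read       read read true false $       match read
  6  $ false true read            read true false $            match read
  7  $ false true                 true false $                 match true
  8  $ false                      false $                      match false
Accept reached after 8 steps.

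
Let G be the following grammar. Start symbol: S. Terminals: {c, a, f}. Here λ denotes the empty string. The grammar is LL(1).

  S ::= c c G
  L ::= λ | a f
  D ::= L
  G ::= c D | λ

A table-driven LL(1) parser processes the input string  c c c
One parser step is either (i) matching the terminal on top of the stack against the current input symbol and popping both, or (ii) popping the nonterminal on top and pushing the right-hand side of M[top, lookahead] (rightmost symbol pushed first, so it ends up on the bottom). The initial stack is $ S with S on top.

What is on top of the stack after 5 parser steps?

step 1: stack=$ S  input=c c c $  — expand S ::= c c G
step 2: stack=$ G c c  input=c c c $  — match c
step 3: stack=$ G c  input=c c $  — match c
step 4: stack=$ G  input=c $  — expand G ::= c D
step 5: stack=$ D c  input=c $  — match c
Stack after step 5: $ D (top = D).

D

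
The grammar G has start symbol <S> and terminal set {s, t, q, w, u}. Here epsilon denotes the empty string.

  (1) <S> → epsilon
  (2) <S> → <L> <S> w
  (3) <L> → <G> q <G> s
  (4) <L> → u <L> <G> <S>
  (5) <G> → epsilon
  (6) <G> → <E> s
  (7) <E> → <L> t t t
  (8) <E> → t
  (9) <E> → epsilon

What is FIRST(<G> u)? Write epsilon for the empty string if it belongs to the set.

FIRST(<S>): from <S>→epsilon we get {epsilon}; from <S>→<L> <S> w we get {q, s, t, u}. So FIRST(<S>) = {epsilon, q, s, t, u}.
FIRST(<L>): from <L>→<G> q <G> s we get {q, s, t, u}; from <L>→u <L> <G> <S> we get {u}. So FIRST(<L>) = {q, s, t, u}.
FIRST(<E>): from <E>→<L> t t t we get {q, s, t, u}; from <E>→t we get {t}; from <E>→epsilon we get {epsilon}. So FIRST(<E>) = {epsilon, q, s, t, u}.
FIRST(<G>): from <G>→epsilon we get {epsilon}; from <G>→<E> s we get {q, s, t, u}. So FIRST(<G>) = {epsilon, q, s, t, u}.
FIRST(<G> u): take FIRST of each symbol in turn, carrying on past any symbol whose FIRST contains epsilon; result {q, s, t, u}.

{q, s, t, u}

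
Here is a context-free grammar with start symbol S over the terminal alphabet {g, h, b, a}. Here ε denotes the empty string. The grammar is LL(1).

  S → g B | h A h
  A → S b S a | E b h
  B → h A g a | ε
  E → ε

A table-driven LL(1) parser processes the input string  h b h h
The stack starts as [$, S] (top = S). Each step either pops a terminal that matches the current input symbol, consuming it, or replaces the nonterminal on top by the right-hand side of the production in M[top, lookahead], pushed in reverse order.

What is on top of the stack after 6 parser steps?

h

     Stack      Input      Action
  1  $ S        h b h h $  expand S → h A h
  2  $ h A h    h b h h $  match h
  3  $ h A      b h h $    expand A → E b h
  4  $ h h b E  b h h $    expand E → ε
  5  $ h h b    b h h $    match b
  6  $ h h      h h $      match h
Stack after step 6: $ h (top = h).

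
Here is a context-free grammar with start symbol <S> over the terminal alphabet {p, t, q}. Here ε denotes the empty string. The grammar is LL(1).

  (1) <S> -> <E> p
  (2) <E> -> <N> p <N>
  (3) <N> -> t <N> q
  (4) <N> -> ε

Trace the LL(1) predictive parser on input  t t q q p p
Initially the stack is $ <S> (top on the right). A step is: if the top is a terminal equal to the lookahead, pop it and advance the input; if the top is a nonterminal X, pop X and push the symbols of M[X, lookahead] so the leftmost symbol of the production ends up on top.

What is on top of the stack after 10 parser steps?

step 1: stack=$ <S>  input=t t q q p p $  — expand <S> -> <E> p
step 2: stack=$ p <E>  input=t t q q p p $  — expand <E> -> <N> p <N>
step 3: stack=$ p <N> p <N>  input=t t q q p p $  — expand <N> -> t <N> q
step 4: stack=$ p <N> p q <N> t  input=t t q q p p $  — match t
step 5: stack=$ p <N> p q <N>  input=t q q p p $  — expand <N> -> t <N> q
step 6: stack=$ p <N> p q q <N> t  input=t q q p p $  — match t
step 7: stack=$ p <N> p q q <N>  input=q q p p $  — expand <N> -> ε
step 8: stack=$ p <N> p q q  input=q q p p $  — match q
step 9: stack=$ p <N> p q  input=q p p $  — match q
step 10: stack=$ p <N> p  input=p p $  — match p
Stack after step 10: $ p <N> (top = <N>).

<N>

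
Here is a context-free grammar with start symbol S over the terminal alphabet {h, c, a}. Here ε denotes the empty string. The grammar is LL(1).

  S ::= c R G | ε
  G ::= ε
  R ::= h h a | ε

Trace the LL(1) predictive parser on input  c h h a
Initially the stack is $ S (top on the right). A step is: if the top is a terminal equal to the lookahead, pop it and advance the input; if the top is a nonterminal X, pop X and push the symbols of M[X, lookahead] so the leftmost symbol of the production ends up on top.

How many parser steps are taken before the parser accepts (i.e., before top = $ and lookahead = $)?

7

     Stack      Input      Action
  1  $ S        c h h a $  expand S ::= c R G
  2  $ G R c    c h h a $  match c
  3  $ G R      h h a $    expand R ::= h h a
  4  $ G a h h  h h a $    match h
  5  $ G a h    h a $      match h
  6  $ G a      a $        match a
  7  $ G        $          expand G ::= ε
Accept reached after 7 steps.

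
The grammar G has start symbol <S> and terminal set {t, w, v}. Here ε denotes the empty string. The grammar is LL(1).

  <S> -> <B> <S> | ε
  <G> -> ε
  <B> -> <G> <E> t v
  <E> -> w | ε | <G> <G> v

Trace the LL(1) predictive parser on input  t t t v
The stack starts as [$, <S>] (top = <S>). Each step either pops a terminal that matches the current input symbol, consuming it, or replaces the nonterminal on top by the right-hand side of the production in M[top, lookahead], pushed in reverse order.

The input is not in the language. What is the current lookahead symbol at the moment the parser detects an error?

     Stack              Input      Action
  1  $ <S>              t t t v $  expand <S> -> <B> <S>
  2  $ <S> <B>          t t t v $  expand <B> -> <G> <E> t v
  3  $ <S> v t <E> <G>  t t t v $  expand <G> -> ε
  4  $ <S> v t <E>      t t t v $  expand <E> -> ε
  5  $ <S> v t          t t t v $  match t
  6  $ <S> v            t t v $    error: top is terminal v but lookahead is t

t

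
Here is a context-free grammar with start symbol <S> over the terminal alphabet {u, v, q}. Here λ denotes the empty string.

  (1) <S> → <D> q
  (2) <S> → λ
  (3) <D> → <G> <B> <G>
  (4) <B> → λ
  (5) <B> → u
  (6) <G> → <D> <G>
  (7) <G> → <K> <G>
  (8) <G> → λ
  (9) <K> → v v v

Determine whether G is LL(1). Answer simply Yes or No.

FIRST(<S>) = {λ, q, u, v}
FIRST(<D>) = {λ, u, v}
FIRST(<B>) = {λ, u}
FIRST(<G>) = {λ, u, v}
FIRST(<K>) = {v}
FOLLOW(<S>) = {$}
FOLLOW(<D>) = {q, u, v}
FOLLOW(<B>) = {q, u, v}
FOLLOW(<G>) = {q, u, v}
FOLLOW(<K>) = {q, u, v}
Cell M[<B>, u] receives both <B> → λ and <B> → u — the grammar is not LL(1).

No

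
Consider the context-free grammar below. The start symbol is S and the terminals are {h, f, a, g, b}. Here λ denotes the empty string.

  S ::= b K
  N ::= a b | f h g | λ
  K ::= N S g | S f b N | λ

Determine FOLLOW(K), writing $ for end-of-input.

{$, f, g}

FIRST(S): from S::=b K we get {b}. So FIRST(S) = {b}.
FIRST(N): from N::=a b we get {a}; from N::=f h g we get {f}; from N::=λ we get {λ}. So FIRST(N) = {λ, a, f}.
FIRST(K): from K::=N S g we get {a, b, f}; from K::=S f b N we get {b}; from K::=λ we get {λ}. So FIRST(K) = {λ, a, b, f}.
FOLLOW(S) includes $ since S is the start symbol.
FOLLOW(S): in K::=N S g, S is followed by g with FIRST {g}; in K::=S f b N, S is followed by f b N with FIRST {f}. Thus FOLLOW(S) = {$, f, g}.
FOLLOW(K): in S::=b K, the suffix after K is empty, so FOLLOW(K) ⊇ FOLLOW(S) = {$, f, g}. Thus FOLLOW(K) = {$, f, g}.
FOLLOW(N): in K::=N S g, N is followed by S g with FIRST {b}; in K::=S f b N, the suffix after N is empty, so FOLLOW(N) ⊇ FOLLOW(K) = {$, f, g}. Thus FOLLOW(N) = {$, b, f, g}.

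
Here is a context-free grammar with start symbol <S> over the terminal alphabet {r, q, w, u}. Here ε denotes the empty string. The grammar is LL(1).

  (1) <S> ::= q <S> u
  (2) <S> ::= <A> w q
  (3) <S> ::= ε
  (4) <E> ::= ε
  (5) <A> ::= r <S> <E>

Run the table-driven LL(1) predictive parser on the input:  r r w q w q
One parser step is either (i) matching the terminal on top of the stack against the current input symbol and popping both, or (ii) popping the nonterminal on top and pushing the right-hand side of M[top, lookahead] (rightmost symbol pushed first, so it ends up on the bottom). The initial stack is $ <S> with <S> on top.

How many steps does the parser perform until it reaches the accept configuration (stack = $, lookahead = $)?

step 1: stack=$ <S>  input=r r w q w q $  — expand <S> ::= <A> w q
step 2: stack=$ q w <A>  input=r r w q w q $  — expand <A> ::= r <S> <E>
step 3: stack=$ q w <E> <S> r  input=r r w q w q $  — match r
step 4: stack=$ q w <E> <S>  input=r w q w q $  — expand <S> ::= <A> w q
step 5: stack=$ q w <E> q w <A>  input=r w q w q $  — expand <A> ::= r <S> <E>
step 6: stack=$ q w <E> q w <E> <S> r  input=r w q w q $  — match r
step 7: stack=$ q w <E> q w <E> <S>  input=w q w q $  — expand <S> ::= ε
step 8: stack=$ q w <E> q w <E>  input=w q w q $  — expand <E> ::= ε
step 9: stack=$ q w <E> q w  input=w q w q $  — match w
step 10: stack=$ q w <E> q  input=q w q $  — match q
step 11: stack=$ q w <E>  input=w q $  — expand <E> ::= ε
step 12: stack=$ q w  input=w q $  — match w
step 13: stack=$ q  input=q $  — match q
Accept reached after 13 steps.

13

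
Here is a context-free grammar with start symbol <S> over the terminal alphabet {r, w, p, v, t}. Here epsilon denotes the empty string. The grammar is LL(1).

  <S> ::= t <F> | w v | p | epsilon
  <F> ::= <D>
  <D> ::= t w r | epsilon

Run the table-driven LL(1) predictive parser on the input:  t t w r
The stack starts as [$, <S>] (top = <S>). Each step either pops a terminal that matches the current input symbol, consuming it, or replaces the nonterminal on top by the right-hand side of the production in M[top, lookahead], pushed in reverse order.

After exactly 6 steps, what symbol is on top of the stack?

step 1: stack=$ <S>  input=t t w r $  — expand <S> ::= t <F>
step 2: stack=$ <F> t  input=t t w r $  — match t
step 3: stack=$ <F>  input=t w r $  — expand <F> ::= <D>
step 4: stack=$ <D>  input=t w r $  — expand <D> ::= t w r
step 5: stack=$ r w t  input=t w r $  — match t
step 6: stack=$ r w  input=w r $  — match w
Stack after step 6: $ r (top = r).

r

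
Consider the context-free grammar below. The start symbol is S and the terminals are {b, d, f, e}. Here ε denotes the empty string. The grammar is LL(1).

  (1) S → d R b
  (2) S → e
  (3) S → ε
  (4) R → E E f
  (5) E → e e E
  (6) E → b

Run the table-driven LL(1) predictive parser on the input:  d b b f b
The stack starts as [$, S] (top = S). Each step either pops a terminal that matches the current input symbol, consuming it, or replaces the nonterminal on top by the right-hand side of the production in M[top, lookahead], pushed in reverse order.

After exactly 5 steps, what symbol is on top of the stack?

E

     Stack      Input        Action
  1  $ S        d b b f b $  expand S → d R b
  2  $ b R d    d b b f b $  match d
  3  $ b R      b b f b $    expand R → E E f
  4  $ b f E E  b b f b $    expand E → b
  5  $ b f E b  b b f b $    match b
Stack after step 5: $ b f E (top = E).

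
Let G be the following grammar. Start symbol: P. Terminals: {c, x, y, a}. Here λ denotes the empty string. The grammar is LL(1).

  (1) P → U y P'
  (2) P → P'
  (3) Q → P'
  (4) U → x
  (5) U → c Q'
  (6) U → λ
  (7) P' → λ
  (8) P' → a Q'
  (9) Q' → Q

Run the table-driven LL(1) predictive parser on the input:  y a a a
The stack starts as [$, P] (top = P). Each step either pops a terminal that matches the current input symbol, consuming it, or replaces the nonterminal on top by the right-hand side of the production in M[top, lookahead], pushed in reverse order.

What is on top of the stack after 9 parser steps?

step 1: stack=$ P  input=y a a a $  — expand P → U y P'
step 2: stack=$ P' y U  input=y a a a $  — expand U → λ
step 3: stack=$ P' y  input=y a a a $  — match y
step 4: stack=$ P'  input=a a a $  — expand P' → a Q'
step 5: stack=$ Q' a  input=a a a $  — match a
step 6: stack=$ Q'  input=a a $  — expand Q' → Q
step 7: stack=$ Q  input=a a $  — expand Q → P'
step 8: stack=$ P'  input=a a $  — expand P' → a Q'
step 9: stack=$ Q' a  input=a a $  — match a
Stack after step 9: $ Q' (top = Q').

Q'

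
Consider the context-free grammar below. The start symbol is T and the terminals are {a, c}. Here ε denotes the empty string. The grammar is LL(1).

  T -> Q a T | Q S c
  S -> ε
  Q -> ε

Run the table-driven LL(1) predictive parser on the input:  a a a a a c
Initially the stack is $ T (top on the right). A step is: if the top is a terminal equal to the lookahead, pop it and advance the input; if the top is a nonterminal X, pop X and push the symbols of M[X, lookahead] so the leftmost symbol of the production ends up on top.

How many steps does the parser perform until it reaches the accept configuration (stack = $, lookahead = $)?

      Stack    Input          Action
   1  $ T      a a a a a c $  expand T -> Q a T
   2  $ T a Q  a a a a a c $  expand Q -> ε
   3  $ T a    a a a a a c $  match a
   4  $ T      a a a a c $    expand T -> Q a T
   5  $ T a Q  a a a a c $    expand Q -> ε
   6  $ T a    a a a a c $    match a
   7  $ T      a a a c $      expand T -> Q a T
   8  $ T a Q  a a a c $      expand Q -> ε
   9  $ T a    a a a c $      match a
  10  $ T      a a c $        expand T -> Q a T
  11  $ T a Q  a a c $        expand Q -> ε
  12  $ T a    a a c $        match a
  13  $ T      a c $          expand T -> Q a T
  14  $ T a Q  a c $          expand Q -> ε
  15  $ T a    a c $          match a
  16  $ T      c $            expand T -> Q S c
  17  $ c S Q  c $            expand Q -> ε
  18  $ c S    c $            expand S -> ε
  19  $ c      c $            match c
Accept reached after 19 steps.

19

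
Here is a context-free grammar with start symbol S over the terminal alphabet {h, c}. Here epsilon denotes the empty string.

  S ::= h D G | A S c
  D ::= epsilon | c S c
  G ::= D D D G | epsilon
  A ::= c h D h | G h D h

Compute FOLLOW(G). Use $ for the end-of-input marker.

{$, c, h}

FIRST(D) = {epsilon, c}
FIRST(G) = {epsilon, c}  (via D D D G)
FIRST(A) = {c, h}  (via G h D h)
FIRST(S) = {c, h}  (via A S c)
FOLLOW(S) includes $ since S is the start symbol.
FOLLOW(S): in S::=A S c, S is followed by c with FIRST {c}; in D::=c S c, S is followed by c with FIRST {c}. Thus FOLLOW(S) = {$, c}.
FOLLOW(G): in S::=h D G, the suffix after G is empty, so FOLLOW(G) ⊇ FOLLOW(S) = {$, c}; in G::=D D D G, the suffix after G is empty (adds nothing new); in A::=G h D h, G is followed by h D h with FIRST {h}. Thus FOLLOW(G) = {$, c, h}.
FOLLOW(D): in S::=h D G, D is followed by G with FIRST {epsilon, c}; in S::=h D G, the suffix after D is nullable, so FOLLOW(D) ⊇ FOLLOW(S) = {$, c}; in G::=D D D G (occurrence 1), D is followed by D D G with FIRST {epsilon, c}; in G::=D D D G (occurrence 1), the suffix after D is nullable, so FOLLOW(D) ⊇ FOLLOW(G) = {$, c, h}; in G::=D D D G (occurrence 2), D is followed by D G with FIRST {epsilon, c}; in G::=D D D G (occurrence 2), the suffix after D is nullable, so FOLLOW(D) ⊇ FOLLOW(G) = {$, c, h}; in G::=D D D G (occurrence 3), D is followed by G with FIRST {epsilon, c}; in G::=D D D G (occurrence 3), the suffix after D is nullable, so FOLLOW(D) ⊇ FOLLOW(G) = {$, c, h}; in A::=c h D h, D is followed by h with FIRST {h}; in A::=G h D h, D is followed by h with FIRST {h}. Thus FOLLOW(D) = {$, c, h}.
FOLLOW(A): in S::=A S c, A is followed by S c with FIRST {c, h}. Thus FOLLOW(A) = {c, h}.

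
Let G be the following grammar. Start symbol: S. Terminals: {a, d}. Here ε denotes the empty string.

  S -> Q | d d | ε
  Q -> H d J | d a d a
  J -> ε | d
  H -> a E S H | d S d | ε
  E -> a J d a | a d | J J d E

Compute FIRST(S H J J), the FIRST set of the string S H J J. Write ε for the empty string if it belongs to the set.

FIRST(J) = {ε, d}
FIRST(H) = {ε, a, d}
FIRST(Q) = {a, d}  (via H d J)
FIRST(E) = {a, d}  (via J J d E)
FIRST(S) = {ε, a, d}  (via Q)
FIRST(S H J J): take FIRST of each symbol in turn, carrying on past any symbol whose FIRST contains ε; result {ε, a, d}.

{ε, a, d}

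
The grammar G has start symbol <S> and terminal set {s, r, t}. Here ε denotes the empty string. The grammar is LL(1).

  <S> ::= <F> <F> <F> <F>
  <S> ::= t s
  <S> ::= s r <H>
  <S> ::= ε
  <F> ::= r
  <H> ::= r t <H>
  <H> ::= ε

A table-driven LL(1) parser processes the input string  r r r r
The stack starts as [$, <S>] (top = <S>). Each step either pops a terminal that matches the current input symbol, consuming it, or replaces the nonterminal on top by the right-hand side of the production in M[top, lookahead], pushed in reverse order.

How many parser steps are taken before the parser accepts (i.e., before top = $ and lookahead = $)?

9

step 1: stack=$ <S>  input=r r r r $  — expand <S> ::= <F> <F> <F> <F>
step 2: stack=$ <F> <F> <F> <F>  input=r r r r $  — expand <F> ::= r
step 3: stack=$ <F> <F> <F> r  input=r r r r $  — match r
step 4: stack=$ <F> <F> <F>  input=r r r $  — expand <F> ::= r
step 5: stack=$ <F> <F> r  input=r r r $  — match r
step 6: stack=$ <F> <F>  input=r r $  — expand <F> ::= r
step 7: stack=$ <F> r  input=r r $  — match r
step 8: stack=$ <F>  input=r $  — expand <F> ::= r
step 9: stack=$ r  input=r $  — match r
Accept reached after 9 steps.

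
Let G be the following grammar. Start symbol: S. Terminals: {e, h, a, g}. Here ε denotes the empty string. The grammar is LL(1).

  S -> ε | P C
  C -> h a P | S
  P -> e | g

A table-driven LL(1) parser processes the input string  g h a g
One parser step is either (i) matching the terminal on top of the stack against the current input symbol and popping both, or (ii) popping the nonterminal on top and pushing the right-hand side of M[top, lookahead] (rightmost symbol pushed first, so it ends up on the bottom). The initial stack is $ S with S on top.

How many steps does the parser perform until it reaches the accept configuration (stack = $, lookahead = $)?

     Stack    Input      Action
  1  $ S      g h a g $  expand S -> P C
  2  $ C P    g h a g $  expand P -> g
  3  $ C g    g h a g $  match g
  4  $ C      h a g $    expand C -> h a P
  5  $ P a h  h a g $    match h
  6  $ P a    a g $      match a
  7  $ P      g $        expand P -> g
  8  $ g      g $        match g
Accept reached after 8 steps.

8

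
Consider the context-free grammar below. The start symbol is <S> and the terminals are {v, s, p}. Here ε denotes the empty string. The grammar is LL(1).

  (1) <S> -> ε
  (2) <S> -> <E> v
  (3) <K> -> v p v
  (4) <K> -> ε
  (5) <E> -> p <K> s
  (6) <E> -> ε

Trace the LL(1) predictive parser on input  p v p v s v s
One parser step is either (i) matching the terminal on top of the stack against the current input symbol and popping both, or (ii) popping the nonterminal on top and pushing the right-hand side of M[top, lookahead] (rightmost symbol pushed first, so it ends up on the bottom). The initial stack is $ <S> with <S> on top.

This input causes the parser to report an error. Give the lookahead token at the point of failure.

      Stack        Input            Action
   1  $ <S>        p v p v s v s $  expand <S> -> <E> v
   2  $ v <E>      p v p v s v s $  expand <E> -> p <K> s
   3  $ v s <K> p  p v p v s v s $  match p
   4  $ v s <K>    v p v s v s $    expand <K> -> v p v
   5  $ v s v p v  v p v s v s $    match v
   6  $ v s v p    p v s v s $      match p
   7  $ v s v      v s v s $        match v
   8  $ v s        s v s $          match s
   9  $ v          v s $            match v
  10  $            s $              error: stack empty but input remains

s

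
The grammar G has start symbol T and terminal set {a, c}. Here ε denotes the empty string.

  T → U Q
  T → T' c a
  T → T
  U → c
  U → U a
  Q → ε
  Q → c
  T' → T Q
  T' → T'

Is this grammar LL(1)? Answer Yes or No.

No

FIRST(T) = {c}
FIRST(U) = {c}
FIRST(Q) = {ε, c}
FIRST(T') = {c}
FOLLOW(T) = {$, c}
FOLLOW(U) = {$, a, c}
FOLLOW(Q) = {$, c}
FOLLOW(T') = {c}
Cell M[Q, c] receives both Q → ε and Q → c — the grammar is not LL(1).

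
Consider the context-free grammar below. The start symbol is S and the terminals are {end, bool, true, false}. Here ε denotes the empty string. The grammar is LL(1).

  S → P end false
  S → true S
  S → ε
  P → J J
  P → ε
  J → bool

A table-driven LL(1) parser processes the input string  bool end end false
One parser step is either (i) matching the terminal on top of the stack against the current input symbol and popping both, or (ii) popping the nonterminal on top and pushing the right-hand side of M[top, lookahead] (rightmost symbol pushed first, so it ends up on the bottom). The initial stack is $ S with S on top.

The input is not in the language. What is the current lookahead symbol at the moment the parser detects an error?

     Stack               Input                 Action
  1  $ S                 bool end end false $  expand S → P end false
  2  $ false end P       bool end end false $  expand P → J J
  3  $ false end J J     bool end end false $  expand J → bool
  4  $ false end J bool  bool end end false $  match bool
  5  $ false end J       end end false $       error: M[J, end] is empty

end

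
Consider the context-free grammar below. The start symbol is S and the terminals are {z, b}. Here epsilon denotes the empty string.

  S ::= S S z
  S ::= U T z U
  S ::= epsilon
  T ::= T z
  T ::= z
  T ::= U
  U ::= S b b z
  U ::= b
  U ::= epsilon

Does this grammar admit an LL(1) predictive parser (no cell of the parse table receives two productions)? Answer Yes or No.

FIRST(S) = {epsilon, b, z}
FIRST(T) = {epsilon, b, z}
FIRST(U) = {epsilon, b, z}
FOLLOW(S) = {$, b, z}
FOLLOW(T) = {z}
FOLLOW(U) = {$, b, z}
Cell M[S, b] receives both S ::= S S z and S ::= U T z U and S ::= epsilon — the grammar is not LL(1).

No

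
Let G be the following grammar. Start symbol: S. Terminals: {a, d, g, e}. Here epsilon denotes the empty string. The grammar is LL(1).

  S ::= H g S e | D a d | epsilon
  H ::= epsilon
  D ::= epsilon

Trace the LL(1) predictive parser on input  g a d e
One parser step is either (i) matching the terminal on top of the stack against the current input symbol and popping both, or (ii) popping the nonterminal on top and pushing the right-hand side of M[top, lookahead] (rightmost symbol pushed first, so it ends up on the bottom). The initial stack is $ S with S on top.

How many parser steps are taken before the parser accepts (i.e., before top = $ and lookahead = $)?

8

step 1: stack=$ S  input=g a d e $  — expand S ::= H g S e
step 2: stack=$ e S g H  input=g a d e $  — expand H ::= epsilon
step 3: stack=$ e S g  input=g a d e $  — match g
step 4: stack=$ e S  input=a d e $  — expand S ::= D a d
step 5: stack=$ e d a D  input=a d e $  — expand D ::= epsilon
step 6: stack=$ e d a  input=a d e $  — match a
step 7: stack=$ e d  input=d e $  — match d
step 8: stack=$ e  input=e $  — match e
Accept reached after 8 steps.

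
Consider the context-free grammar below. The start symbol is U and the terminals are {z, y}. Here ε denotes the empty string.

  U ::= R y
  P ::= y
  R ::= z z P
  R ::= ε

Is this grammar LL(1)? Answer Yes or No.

Yes

FIRST(U) = {y, z}
FIRST(P) = {y}
FIRST(R) = {ε, z}
FOLLOW(U) = {$}
FOLLOW(P) = {y}
FOLLOW(R) = {y}
Each cell of M receives at most one production.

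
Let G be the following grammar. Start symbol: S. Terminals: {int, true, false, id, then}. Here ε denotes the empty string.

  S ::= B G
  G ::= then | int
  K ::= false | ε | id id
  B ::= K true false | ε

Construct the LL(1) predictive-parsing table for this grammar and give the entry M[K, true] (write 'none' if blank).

FIRST(G) = {int, then}
FIRST(K) = {ε, false, id}
FIRST(B) = {ε, false, id, true}  (via K true false)
FIRST(S) = {false, id, int, then, true}  (via B G)
FOLLOW(S) includes $ since S is the start symbol.
FOLLOW(K): in B::=K true false, K is followed by true false with FIRST {true}. Thus FOLLOW(K) = {true}.
For K ::= false: FIRST(false) = {false}, so it goes in M[K, t] for t ∈ {false}.
For K ::= ε: FIRST(ε) = {ε}, so it goes in M[K, t] for t ∈ {}; since ε ∈ FIRST, also for every t ∈ FOLLOW(K) = {true}.
For K ::= id id: FIRST(id id) = {id}, so it goes in M[K, t] for t ∈ {id}.

K ::= ε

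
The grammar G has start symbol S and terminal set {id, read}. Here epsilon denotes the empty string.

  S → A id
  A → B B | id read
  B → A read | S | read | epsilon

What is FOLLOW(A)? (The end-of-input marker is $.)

{id, read}

FIRST(S): from S→A id we get {id, read}. So FIRST(S) = {id, read}.
FIRST(A): from A→B B we get {epsilon, id, read}; from A→id read we get {id}. So FIRST(A) = {epsilon, id, read}.
FIRST(B): from B→A read we get {id, read}; from B→S we get {id, read}; from B→read we get {read}; from B→epsilon we get {epsilon}. So FIRST(B) = {epsilon, id, read}.
FOLLOW(S) includes $ since S is the start symbol.
FOLLOW(A): in S→A id, A is followed by id with FIRST {id}; in B→A read, A is followed by read with FIRST {read}. Thus FOLLOW(A) = {id, read}.
FOLLOW(B): in A→B B (occurrence 1), B is followed by B with FIRST {epsilon, id, read}; in A→B B (occurrence 1), the suffix after B is nullable, so FOLLOW(B) ⊇ FOLLOW(A) = {id, read}; in A→B B (occurrence 2), the suffix after B is empty, so FOLLOW(B) ⊇ FOLLOW(A) = {id, read}. Thus FOLLOW(B) = {id, read}.
FOLLOW(S): in B→S, the suffix after S is empty, so FOLLOW(S) ⊇ FOLLOW(B) = {id, read}. Thus FOLLOW(S) = {$, id, read}.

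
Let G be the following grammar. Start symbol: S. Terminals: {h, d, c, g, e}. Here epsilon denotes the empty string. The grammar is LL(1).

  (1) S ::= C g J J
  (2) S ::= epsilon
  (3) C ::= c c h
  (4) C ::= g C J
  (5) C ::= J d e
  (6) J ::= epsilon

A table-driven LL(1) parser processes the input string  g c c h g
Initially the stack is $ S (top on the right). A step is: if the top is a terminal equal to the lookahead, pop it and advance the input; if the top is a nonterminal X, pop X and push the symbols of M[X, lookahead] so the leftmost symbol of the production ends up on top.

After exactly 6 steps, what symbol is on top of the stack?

     Stack            Input        Action
  1  $ S              g c c h g $  expand S ::= C g J J
  2  $ J J g C        g c c h g $  expand C ::= g C J
  3  $ J J g J C g    g c c h g $  match g
  4  $ J J g J C      c c h g $    expand C ::= c c h
  5  $ J J g J h c c  c c h g $    match c
  6  $ J J g J h c    c h g $      match c
Stack after step 6: $ J J g J h (top = h).

h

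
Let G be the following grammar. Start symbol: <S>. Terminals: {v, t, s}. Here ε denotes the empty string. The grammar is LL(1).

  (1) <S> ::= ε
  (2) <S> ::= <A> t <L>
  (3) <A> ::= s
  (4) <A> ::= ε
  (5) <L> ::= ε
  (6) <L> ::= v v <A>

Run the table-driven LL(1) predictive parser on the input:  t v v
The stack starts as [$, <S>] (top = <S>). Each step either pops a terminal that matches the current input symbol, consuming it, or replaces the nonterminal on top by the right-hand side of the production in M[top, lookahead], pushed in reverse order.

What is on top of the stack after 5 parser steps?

step 1: stack=$ <S>  input=t v v $  — expand <S> ::= <A> t <L>
step 2: stack=$ <L> t <A>  input=t v v $  — expand <A> ::= ε
step 3: stack=$ <L> t  input=t v v $  — match t
step 4: stack=$ <L>  input=v v $  — expand <L> ::= v v <A>
step 5: stack=$ <A> v v  input=v v $  — match v
Stack after step 5: $ <A> v (top = v).

v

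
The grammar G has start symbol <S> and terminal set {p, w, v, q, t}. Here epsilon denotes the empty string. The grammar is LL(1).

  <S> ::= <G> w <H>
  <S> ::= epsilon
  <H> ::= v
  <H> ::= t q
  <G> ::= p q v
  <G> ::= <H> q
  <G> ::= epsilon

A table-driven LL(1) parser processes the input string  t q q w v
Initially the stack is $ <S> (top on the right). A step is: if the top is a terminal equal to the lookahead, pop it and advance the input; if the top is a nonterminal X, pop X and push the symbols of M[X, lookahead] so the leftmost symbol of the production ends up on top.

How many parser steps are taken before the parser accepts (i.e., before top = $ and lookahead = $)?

step 1: stack=$ <S>  input=t q q w v $  — expand <S> ::= <G> w <H>
step 2: stack=$ <H> w <G>  input=t q q w v $  — expand <G> ::= <H> q
step 3: stack=$ <H> w q <H>  input=t q q w v $  — expand <H> ::= t q
step 4: stack=$ <H> w q q t  input=t q q w v $  — match t
step 5: stack=$ <H> w q q  input=q q w v $  — match q
step 6: stack=$ <H> w q  input=q w v $  — match q
step 7: stack=$ <H> w  input=w v $  — match w
step 8: stack=$ <H>  input=v $  — expand <H> ::= v
step 9: stack=$ v  input=v $  — match v
Accept reached after 9 steps.

9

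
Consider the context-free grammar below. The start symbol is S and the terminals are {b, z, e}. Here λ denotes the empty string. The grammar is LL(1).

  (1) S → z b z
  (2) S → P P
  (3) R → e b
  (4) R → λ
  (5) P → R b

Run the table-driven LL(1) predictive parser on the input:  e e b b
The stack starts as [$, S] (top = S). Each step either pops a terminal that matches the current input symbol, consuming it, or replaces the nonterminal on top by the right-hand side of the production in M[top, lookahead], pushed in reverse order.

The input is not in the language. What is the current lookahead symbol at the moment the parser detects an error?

     Stack      Input      Action
  1  $ S        e e b b $  expand S → P P
  2  $ P P      e e b b $  expand P → R b
  3  $ P b R    e e b b $  expand R → e b
  4  $ P b b e  e e b b $  match e
  5  $ P b b    e b b $    error: top is terminal b but lookahead is e

e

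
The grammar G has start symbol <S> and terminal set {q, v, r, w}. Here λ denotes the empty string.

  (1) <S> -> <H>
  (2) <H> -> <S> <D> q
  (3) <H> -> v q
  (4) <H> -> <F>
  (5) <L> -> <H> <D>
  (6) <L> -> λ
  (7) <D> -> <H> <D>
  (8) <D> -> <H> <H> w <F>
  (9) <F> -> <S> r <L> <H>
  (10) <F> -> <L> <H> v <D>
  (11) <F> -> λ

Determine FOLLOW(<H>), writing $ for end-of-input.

FIRST(<S>): from <S>-><H> we get {λ, r, v, w}. So FIRST(<S>) = {λ, r, v, w}.
FIRST(<H>): from <H>-><S> <D> q we get {r, v, w}; from <H>->v q we get {v}; from <H>-><F> we get {λ, r, v, w}. So FIRST(<H>) = {λ, r, v, w}.
FIRST(<D>): from <D>-><H> <D> we get {r, v, w}; from <D>-><H> <H> w <F> we get {r, v, w}. So FIRST(<D>) = {r, v, w}.
FIRST(<L>): from <L>-><H> <D> we get {r, v, w}; from <L>->λ we get {λ}. So FIRST(<L>) = {λ, r, v, w}.
FIRST(<F>): from <F>-><S> r <L> <H> we get {r, v, w}; from <F>-><L> <H> v <D> we get {r, v, w}; from <F>->λ we get {λ}. So FIRST(<F>) = {λ, r, v, w}.
FOLLOW(<S>) includes $ since <S> is the start symbol.
FOLLOW(<S>): in <H>-><S> <D> q, <S> is followed by <D> q with FIRST {r, v, w}; in <F>-><S> r <L> <H>, <S> is followed by r <L> <H> with FIRST {r}. Thus FOLLOW(<S>) = {$, r, v, w}.
FOLLOW(<H>): in <S>-><H>, the suffix after <H> is empty, so FOLLOW(<H>) ⊇ FOLLOW(<S>) = {$, r, v, w}; in <L>-><H> <D>, <H> is followed by <D> with FIRST {r, v, w}; in <D>-><H> <D>, <H> is followed by <D> with FIRST {r, v, w}; in <D>-><H> <H> w <F> (occurrence 1), <H> is followed by <H> w <F> with FIRST {r, v, w}; in <D>-><H> <H> w <F> (occurrence 2), <H> is followed by w <F> with FIRST {w}; in <F>-><S> r <L> <H>, the suffix after <H> is empty, so FOLLOW(<H>) ⊇ FOLLOW(<F>) = {$, q, r, v, w}; in <F>-><L> <H> v <D>, <H> is followed by v <D> with FIRST {v}. Thus FOLLOW(<H>) = {$, q, r, v, w}.
FOLLOW(<L>): in <F>-><S> r <L> <H>, <L> is followed by <H> with FIRST {λ, r, v, w}; in <F>-><S> r <L> <H>, the suffix after <L> is nullable, so FOLLOW(<L>) ⊇ FOLLOW(<F>) = {$, q, r, v, w}; in <F>-><L> <H> v <D>, <L> is followed by <H> v <D> with FIRST {r, v, w}. Thus FOLLOW(<L>) = {$, q, r, v, w}.
FOLLOW(<D>): in <H>-><S> <D> q, <D> is followed by q with FIRST {q}; in <L>-><H> <D>, the suffix after <D> is empty, so FOLLOW(<D>) ⊇ FOLLOW(<L>) = {$, q, r, v, w}; in <D>-><H> <D>, the suffix after <D> is empty (adds nothing new); in <F>-><L> <H> v <D>, the suffix after <D> is empty, so FOLLOW(<D>) ⊇ FOLLOW(<F>) = {$, q, r, v, w}. Thus FOLLOW(<D>) = {$, q, r, v, w}.
FOLLOW(<F>): in <H>-><F>, the suffix after <F> is empty, so FOLLOW(<F>) ⊇ FOLLOW(<H>) = {$, q, r, v, w}; in <D>-><H> <H> w <F>, the suffix after <F> is empty, so FOLLOW(<F>) ⊇ FOLLOW(<D>) = {$, q, r, v, w}. Thus FOLLOW(<F>) = {$, q, r, v, w}.

{$, q, r, v, w}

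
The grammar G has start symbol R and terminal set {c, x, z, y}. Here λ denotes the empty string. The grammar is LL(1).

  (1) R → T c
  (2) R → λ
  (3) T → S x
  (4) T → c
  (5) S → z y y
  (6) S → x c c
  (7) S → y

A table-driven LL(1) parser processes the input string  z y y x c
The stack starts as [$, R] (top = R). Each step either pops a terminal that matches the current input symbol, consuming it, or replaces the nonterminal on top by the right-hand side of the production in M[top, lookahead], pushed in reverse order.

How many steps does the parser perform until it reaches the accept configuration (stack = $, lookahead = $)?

step 1: stack=$ R  input=z y y x c $  — expand R → T c
step 2: stack=$ c T  input=z y y x c $  — expand T → S x
step 3: stack=$ c x S  input=z y y x c $  — expand S → z y y
step 4: stack=$ c x y y z  input=z y y x c $  — match z
step 5: stack=$ c x y y  input=y y x c $  — match y
step 6: stack=$ c x y  input=y x c $  — match y
step 7: stack=$ c x  input=x c $  — match x
step 8: stack=$ c  input=c $  — match c
Accept reached after 8 steps.

8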